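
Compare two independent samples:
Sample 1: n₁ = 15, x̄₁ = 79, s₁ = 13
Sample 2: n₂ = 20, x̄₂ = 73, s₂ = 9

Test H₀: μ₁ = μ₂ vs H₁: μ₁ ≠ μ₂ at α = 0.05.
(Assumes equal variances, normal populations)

Pooled variance: s²_p = [14×13² + 19×9²]/(33) = 118.3333
s_p = 10.8781
SE = s_p×√(1/n₁ + 1/n₂) = 10.8781×√(1/15 + 1/20) = 3.7156
t = (x̄₁ - x̄₂)/SE = (79 - 73)/3.7156 = 1.6148
df = 33, t-critical = ±2.035
Decision: fail to reject H₀

Answer: t = 1.6148, fail to reject H₀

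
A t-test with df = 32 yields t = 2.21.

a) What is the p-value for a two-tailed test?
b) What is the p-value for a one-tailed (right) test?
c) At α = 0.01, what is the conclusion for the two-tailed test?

Using t-distribution with df = 32:
a) Two-tailed: p = 2×P(T > 2.21) = 0.0344
b) One-tailed: p = P(T > 2.21) = 0.0172
c) 0.0344 ≥ 0.01, fail to reject H₀

Answer: a) 0.0344, b) 0.0172, c) fail to reject H₀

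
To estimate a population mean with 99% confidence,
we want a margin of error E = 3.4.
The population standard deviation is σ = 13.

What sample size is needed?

z_0.005 = 2.576
n = (z×σ/E)² = (2.576×13/3.4)²
n = 97.0109
Round up: n = 98

Answer: n = 98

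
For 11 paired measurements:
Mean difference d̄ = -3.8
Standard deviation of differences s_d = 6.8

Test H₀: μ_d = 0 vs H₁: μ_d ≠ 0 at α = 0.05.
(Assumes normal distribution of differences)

df = n - 1 = 10
SE = s_d/√n = 6.8/√11 = 2.0503
t = d̄/SE = -3.8/2.0503 = -1.8534
Critical value: t_{0.025,10} = ±2.228
p-value ≈ 0.0935
Decision: fail to reject H₀

Answer: t = -1.8534, fail to reject H₀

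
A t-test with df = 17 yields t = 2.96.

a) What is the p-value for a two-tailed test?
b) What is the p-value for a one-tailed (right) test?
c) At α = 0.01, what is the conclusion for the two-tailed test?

Answer: a) 0.0088, b) 0.0044, c) reject H₀

Derivation:
Using t-distribution with df = 17:
a) Two-tailed: p = 2×P(T > 2.96) = 0.0088
b) One-tailed: p = P(T > 2.96) = 0.0044
c) 0.0088 < 0.01, reject H₀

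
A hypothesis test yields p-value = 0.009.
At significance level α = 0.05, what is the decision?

Answer: reject H₀

Derivation:
Compare p-value to α:
0.009 < 0.05
Decision: reject H₀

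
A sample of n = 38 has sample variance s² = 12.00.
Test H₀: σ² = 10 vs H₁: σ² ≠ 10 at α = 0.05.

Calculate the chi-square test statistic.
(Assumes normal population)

Answer: χ² = 44.4000, fail to reject H₀

Derivation:
df = n - 1 = 37
χ² = (n-1)s²/σ₀² = 37×12.00/10 = 44.4000
Critical values: χ²_{0.975,37} = 22.106, χ²_{0.025,37} = 55.668
Rejection region: χ² < 22.106 or χ² > 55.668
Decision: fail to reject H₀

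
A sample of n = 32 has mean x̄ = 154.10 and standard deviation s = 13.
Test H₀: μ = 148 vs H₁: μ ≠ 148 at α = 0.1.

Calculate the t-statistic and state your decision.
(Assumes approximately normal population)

df = n - 1 = 31
SE = s/√n = 13/√32 = 2.2981
t = (x̄ - μ₀)/SE = (154.10 - 148)/2.2981 = 2.6544
Critical value: t_{0.05,31} = ±1.696
p-value ≈ 0.0124
Decision: reject H₀

Answer: t = 2.6544, reject H₀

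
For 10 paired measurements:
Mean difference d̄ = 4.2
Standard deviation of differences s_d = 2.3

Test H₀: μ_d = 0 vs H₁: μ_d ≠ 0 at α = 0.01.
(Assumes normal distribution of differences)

Answer: t = 5.7748, reject H₀

Derivation:
df = n - 1 = 9
SE = s_d/√n = 2.3/√10 = 0.7273
t = d̄/SE = 4.2/0.7273 = 5.7748
Critical value: t_{0.005,9} = ±3.250
p-value ≈ 0.0003
Decision: reject H₀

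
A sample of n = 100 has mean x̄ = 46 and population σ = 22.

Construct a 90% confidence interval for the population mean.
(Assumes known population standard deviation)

Confidence level: 90%, α = 0.1
z_0.05 = 1.645
SE = σ/√n = 22/√100 = 2.2000
Margin of error = 1.645 × 2.2000 = 3.6190
CI: x̄ ± margin = 46 ± 3.6190
CI: (42.3810, 49.6190)

Answer: (42.3810, 49.6190)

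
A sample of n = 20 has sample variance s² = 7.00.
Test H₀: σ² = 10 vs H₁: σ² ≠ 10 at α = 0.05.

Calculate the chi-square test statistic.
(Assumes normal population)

df = n - 1 = 19
χ² = (n-1)s²/σ₀² = 19×7.00/10 = 13.3000
Critical values: χ²_{0.975,19} = 8.907, χ²_{0.025,19} = 32.852
Rejection region: χ² < 8.907 or χ² > 32.852
Decision: fail to reject H₀

Answer: χ² = 13.3000, fail to reject H₀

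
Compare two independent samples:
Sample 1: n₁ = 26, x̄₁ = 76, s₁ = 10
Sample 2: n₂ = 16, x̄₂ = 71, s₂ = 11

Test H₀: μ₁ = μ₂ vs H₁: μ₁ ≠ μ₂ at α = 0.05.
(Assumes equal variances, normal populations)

Pooled variance: s²_p = [25×10² + 15×11²]/(40) = 107.8750
s_p = 10.3863
SE = s_p×√(1/n₁ + 1/n₂) = 10.3863×√(1/26 + 1/16) = 3.3002
t = (x̄₁ - x̄₂)/SE = (76 - 71)/3.3002 = 1.5151
df = 40, t-critical = ±2.021
Decision: fail to reject H₀

Answer: t = 1.5151, fail to reject H₀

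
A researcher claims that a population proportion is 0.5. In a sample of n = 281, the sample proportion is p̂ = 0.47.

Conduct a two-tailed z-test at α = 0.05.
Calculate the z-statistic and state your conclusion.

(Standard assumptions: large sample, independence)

H₀: p = 0.5, H₁: p ≠ 0.5
Standard error: SE = √(p₀(1-p₀)/n) = √(0.5×0.5/281) = 0.029827
z-statistic: z = (p̂ - p₀)/SE = (0.47 - 0.5)/0.029827 = -1.0058
Critical value: z_0.025 = ±1.960
p-value = 0.3145
Decision: fail to reject H₀ at α = 0.05

Answer: z = -1.0058, fail to reject H₀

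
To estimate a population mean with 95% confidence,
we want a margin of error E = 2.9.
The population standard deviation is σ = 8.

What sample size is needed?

Answer: n = 30

Derivation:
z_0.025 = 1.960
n = (z×σ/E)² = (1.960×8/2.9)²
n = 29.2345
Round up: n = 30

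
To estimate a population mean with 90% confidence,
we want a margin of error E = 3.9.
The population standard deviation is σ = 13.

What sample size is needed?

Answer: n = 31

Derivation:
z_0.05 = 1.645
n = (z×σ/E)² = (1.645×13/3.9)²
n = 30.0669
Round up: n = 31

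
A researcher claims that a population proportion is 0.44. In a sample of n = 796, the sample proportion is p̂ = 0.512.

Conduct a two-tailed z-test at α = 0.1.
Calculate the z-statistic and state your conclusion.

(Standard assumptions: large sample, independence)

Answer: z = 4.0923, reject H₀

Derivation:
H₀: p = 0.44, H₁: p ≠ 0.44
Standard error: SE = √(p₀(1-p₀)/n) = √(0.44×0.56/796) = 0.017594
z-statistic: z = (p̂ - p₀)/SE = (0.512 - 0.44)/0.017594 = 4.0923
Critical value: z_0.05 = ±1.645
p-value < 0.0001
Decision: reject H₀ at α = 0.1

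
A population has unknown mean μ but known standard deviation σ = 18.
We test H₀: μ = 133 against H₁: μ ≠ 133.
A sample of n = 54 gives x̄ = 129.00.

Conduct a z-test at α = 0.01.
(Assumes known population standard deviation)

Answer: z = -1.6330, fail to reject H₀

Derivation:
Standard error: SE = σ/√n = 18/√54 = 2.4495
z-statistic: z = (x̄ - μ₀)/SE = (129.00 - 133)/2.4495 = -1.6330
Critical value: ±2.576
p-value = 0.1025
Decision: fail to reject H₀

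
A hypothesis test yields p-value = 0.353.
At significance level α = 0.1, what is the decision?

Answer: fail to reject H₀

Derivation:
Compare p-value to α:
0.353 ≥ 0.1
Decision: fail to reject H₀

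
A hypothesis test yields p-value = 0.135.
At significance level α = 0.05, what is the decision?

Answer: fail to reject H₀

Derivation:
Compare p-value to α:
0.135 ≥ 0.05
Decision: fail to reject H₀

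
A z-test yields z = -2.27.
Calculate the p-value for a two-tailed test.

For z = -2.27:
p = 2×P(Z > |-2.27|) = 2×(1 - Φ(2.27)) = 0.0232

Answer: p-value ≈ 0.0232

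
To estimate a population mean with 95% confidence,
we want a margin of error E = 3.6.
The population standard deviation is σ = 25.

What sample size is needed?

Answer: n = 186

Derivation:
z_0.025 = 1.960
n = (z×σ/E)² = (1.960×25/3.6)²
n = 185.2623
Round up: n = 186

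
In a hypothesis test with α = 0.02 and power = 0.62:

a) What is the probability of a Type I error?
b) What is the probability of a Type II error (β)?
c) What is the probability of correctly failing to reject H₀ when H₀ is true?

Answer: a) 0.02, b) 0.38, c) 0.98

Derivation:
a) Type I error probability = α = 0.02
b) Power = P(reject H₀ | H₁ true) = 1 - β = 0.62, so Type II error probability = β = 1 - Power = 0.38
c) P(fail to reject H₀ | H₀ true) = 1 - α = 0.98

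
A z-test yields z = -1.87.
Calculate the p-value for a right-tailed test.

For z = -1.87:
p = P(Z > -1.87) = 1 - Φ(-1.87) = 0.9693

Answer: p-value ≈ 0.9693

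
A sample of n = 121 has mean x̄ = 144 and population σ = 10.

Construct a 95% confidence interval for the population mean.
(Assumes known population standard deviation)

Answer: (142.2182, 145.7818)

Derivation:
Confidence level: 95%, α = 0.05
z_0.025 = 1.960
SE = σ/√n = 10/√121 = 0.9091
Margin of error = 1.960 × 0.9091 = 1.7818
CI: x̄ ± margin = 144 ± 1.7818
CI: (142.2182, 145.7818)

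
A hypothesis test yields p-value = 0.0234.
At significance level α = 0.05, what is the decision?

Compare p-value to α:
0.0234 < 0.05
Decision: reject H₀

Answer: reject H₀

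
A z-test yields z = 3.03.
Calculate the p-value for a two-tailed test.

For z = 3.03:
p = 2×P(Z > |3.03|) = 2×(1 - Φ(3.03)) = 0.0024

Answer: p-value ≈ 0.0024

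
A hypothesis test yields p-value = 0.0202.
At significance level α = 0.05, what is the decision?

Compare p-value to α:
0.0202 < 0.05
Decision: reject H₀

Answer: reject H₀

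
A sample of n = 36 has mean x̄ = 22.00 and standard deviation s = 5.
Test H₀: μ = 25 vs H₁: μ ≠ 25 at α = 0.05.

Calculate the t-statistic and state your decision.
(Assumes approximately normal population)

df = n - 1 = 35
SE = s/√n = 5/√36 = 0.8333
t = (x̄ - μ₀)/SE = (22.00 - 25)/0.8333 = -3.6001
Critical value: t_{0.025,35} = ±2.030
p-value ≈ 0.0010
Decision: reject H₀

Answer: t = -3.6001, reject H₀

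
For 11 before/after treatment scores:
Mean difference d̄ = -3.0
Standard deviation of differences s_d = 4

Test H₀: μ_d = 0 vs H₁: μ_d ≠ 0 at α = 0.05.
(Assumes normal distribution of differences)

Answer: t = -2.4876, reject H₀

Derivation:
df = n - 1 = 10
SE = s_d/√n = 4/√11 = 1.2060
t = d̄/SE = -3.0/1.2060 = -2.4876
Critical value: t_{0.025,10} = ±2.228
p-value ≈ 0.0321
Decision: reject H₀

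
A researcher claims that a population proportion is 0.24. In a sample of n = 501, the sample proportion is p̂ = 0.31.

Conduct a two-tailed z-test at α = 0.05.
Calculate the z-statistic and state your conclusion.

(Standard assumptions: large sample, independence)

Answer: z = 3.6686, reject H₀

Derivation:
H₀: p = 0.24, H₁: p ≠ 0.24
Standard error: SE = √(p₀(1-p₀)/n) = √(0.24×0.76/501) = 0.019081
z-statistic: z = (p̂ - p₀)/SE = (0.31 - 0.24)/0.019081 = 3.6686
Critical value: z_0.025 = ±1.960
p-value = 0.0002
Decision: reject H₀ at α = 0.05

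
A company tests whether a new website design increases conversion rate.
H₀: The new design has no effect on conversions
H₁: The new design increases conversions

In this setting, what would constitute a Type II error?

Answer: Keeping the old design when the new one would have increased conversions

Derivation:
A Type I error (probability α) occurs when we reject a true H₀.
A Type II error (probability β) occurs when we fail to reject a false H₀.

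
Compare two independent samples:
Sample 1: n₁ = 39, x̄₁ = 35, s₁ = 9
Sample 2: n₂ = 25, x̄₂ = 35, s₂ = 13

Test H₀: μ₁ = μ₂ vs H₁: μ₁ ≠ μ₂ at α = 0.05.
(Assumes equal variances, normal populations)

Pooled variance: s²_p = [38×9² + 24×13²]/(62) = 115.0645
s_p = 10.7268
SE = s_p×√(1/n₁ + 1/n₂) = 10.7268×√(1/39 + 1/25) = 2.7483
t = (x̄₁ - x̄₂)/SE = (35 - 35)/2.7483 = 0.0000
df = 62, t-critical = ±1.999
Decision: fail to reject H₀

Answer: t = 0.0000, fail to reject H₀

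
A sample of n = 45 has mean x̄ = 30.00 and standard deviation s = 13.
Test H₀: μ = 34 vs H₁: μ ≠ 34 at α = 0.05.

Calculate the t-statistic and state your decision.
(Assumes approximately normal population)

Answer: t = -2.0641, reject H₀

Derivation:
df = n - 1 = 44
SE = s/√n = 13/√45 = 1.9379
t = (x̄ - μ₀)/SE = (30.00 - 34)/1.9379 = -2.0641
Critical value: t_{0.025,44} = ±2.015
p-value ≈ 0.0449
Decision: reject H₀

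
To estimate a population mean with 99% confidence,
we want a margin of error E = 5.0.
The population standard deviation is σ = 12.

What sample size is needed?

z_0.005 = 2.576
n = (z×σ/E)² = (2.576×12/5.0)²
n = 38.2221
Round up: n = 39

Answer: n = 39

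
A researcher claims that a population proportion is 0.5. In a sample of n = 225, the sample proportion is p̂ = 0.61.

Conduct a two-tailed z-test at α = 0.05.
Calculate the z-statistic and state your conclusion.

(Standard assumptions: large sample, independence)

Answer: z = 3.3000, reject H₀

Derivation:
H₀: p = 0.5, H₁: p ≠ 0.5
Standard error: SE = √(p₀(1-p₀)/n) = √(0.5×0.5/225) = 0.033333
z-statistic: z = (p̂ - p₀)/SE = (0.61 - 0.5)/0.033333 = 3.3000
Critical value: z_0.025 = ±1.960
p-value = 0.0010
Decision: reject H₀ at α = 0.05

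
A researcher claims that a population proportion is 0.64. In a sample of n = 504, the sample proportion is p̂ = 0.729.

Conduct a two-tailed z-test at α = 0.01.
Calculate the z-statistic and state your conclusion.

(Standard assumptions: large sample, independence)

Answer: z = 4.1626, reject H₀

Derivation:
H₀: p = 0.64, H₁: p ≠ 0.64
Standard error: SE = √(p₀(1-p₀)/n) = √(0.64×0.36/504) = 0.021381
z-statistic: z = (p̂ - p₀)/SE = (0.729 - 0.64)/0.021381 = 4.1626
Critical value: z_0.005 = ±2.576
p-value < 0.0001
Decision: reject H₀ at α = 0.01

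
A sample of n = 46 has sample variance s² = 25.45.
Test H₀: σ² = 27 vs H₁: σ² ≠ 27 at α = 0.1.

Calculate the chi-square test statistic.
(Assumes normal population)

Answer: χ² = 42.4167, fail to reject H₀

Derivation:
df = n - 1 = 45
χ² = (n-1)s²/σ₀² = 45×25.45/27 = 42.4167
Critical values: χ²_{0.95,45} = 30.612, χ²_{0.05,45} = 61.656
Rejection region: χ² < 30.612 or χ² > 61.656
Decision: fail to reject H₀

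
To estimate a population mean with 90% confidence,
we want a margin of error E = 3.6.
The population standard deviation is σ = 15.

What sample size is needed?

Answer: n = 47

Derivation:
z_0.05 = 1.645
n = (z×σ/E)² = (1.645×15/3.6)²
n = 46.9796
Round up: n = 47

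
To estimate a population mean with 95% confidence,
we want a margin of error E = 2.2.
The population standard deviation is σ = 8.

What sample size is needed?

Answer: n = 51

Derivation:
z_0.025 = 1.960
n = (z×σ/E)² = (1.960×8/2.2)²
n = 50.7980
Round up: n = 51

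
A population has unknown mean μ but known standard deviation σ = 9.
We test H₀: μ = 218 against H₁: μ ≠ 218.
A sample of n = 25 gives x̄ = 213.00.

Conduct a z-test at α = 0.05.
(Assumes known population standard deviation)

Answer: z = -2.7778, reject H₀

Derivation:
Standard error: SE = σ/√n = 9/√25 = 1.8000
z-statistic: z = (x̄ - μ₀)/SE = (213.00 - 218)/1.8000 = -2.7778
Critical value: ±1.960
p-value = 0.0055
Decision: reject H₀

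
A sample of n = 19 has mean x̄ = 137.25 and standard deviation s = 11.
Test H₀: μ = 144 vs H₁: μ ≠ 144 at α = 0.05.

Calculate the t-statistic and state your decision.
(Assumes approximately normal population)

df = n - 1 = 18
SE = s/√n = 11/√19 = 2.5236
t = (x̄ - μ₀)/SE = (137.25 - 144)/2.5236 = -2.6748
Critical value: t_{0.025,18} = ±2.101
p-value ≈ 0.0155
Decision: reject H₀

Answer: t = -2.6748, reject H₀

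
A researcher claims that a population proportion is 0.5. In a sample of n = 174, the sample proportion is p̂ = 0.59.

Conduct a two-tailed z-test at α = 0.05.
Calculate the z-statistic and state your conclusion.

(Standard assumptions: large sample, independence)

H₀: p = 0.5, H₁: p ≠ 0.5
Standard error: SE = √(p₀(1-p₀)/n) = √(0.5×0.5/174) = 0.037905
z-statistic: z = (p̂ - p₀)/SE = (0.59 - 0.5)/0.037905 = 2.3744
Critical value: z_0.025 = ±1.960
p-value = 0.0176
Decision: reject H₀ at α = 0.05

Answer: z = 2.3744, reject H₀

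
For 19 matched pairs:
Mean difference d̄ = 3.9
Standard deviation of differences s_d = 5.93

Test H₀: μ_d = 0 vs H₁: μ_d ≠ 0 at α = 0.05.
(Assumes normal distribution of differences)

df = n - 1 = 18
SE = s_d/√n = 5.93/√19 = 1.3604
t = d̄/SE = 3.9/1.3604 = 2.8668
Critical value: t_{0.025,18} = ±2.101
p-value ≈ 0.0103
Decision: reject H₀

Answer: t = 2.8668, reject H₀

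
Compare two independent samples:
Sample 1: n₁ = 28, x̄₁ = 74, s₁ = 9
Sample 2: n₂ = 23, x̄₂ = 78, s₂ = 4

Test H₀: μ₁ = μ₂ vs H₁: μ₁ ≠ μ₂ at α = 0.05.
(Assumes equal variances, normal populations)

Answer: t = -1.9746, fail to reject H₀

Derivation:
Pooled variance: s²_p = [27×9² + 22×4²]/(49) = 51.8163
s_p = 7.1984
SE = s_p×√(1/n₁ + 1/n₂) = 7.1984×√(1/28 + 1/23) = 2.0257
t = (x̄₁ - x̄₂)/SE = (74 - 78)/2.0257 = -1.9746
df = 49, t-critical = ±2.010
Decision: fail to reject H₀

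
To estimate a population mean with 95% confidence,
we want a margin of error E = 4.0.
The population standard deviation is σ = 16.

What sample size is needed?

z_0.025 = 1.960
n = (z×σ/E)² = (1.960×16/4.0)²
n = 61.4656
Round up: n = 62

Answer: n = 62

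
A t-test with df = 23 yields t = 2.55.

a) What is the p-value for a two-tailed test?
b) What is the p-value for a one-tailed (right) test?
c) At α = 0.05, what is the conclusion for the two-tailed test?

Using t-distribution with df = 23:
a) Two-tailed: p = 2×P(T > 2.55) = 0.0179
b) One-tailed: p = P(T > 2.55) = 0.0089
c) 0.0179 < 0.05, reject H₀

Answer: a) 0.0179, b) 0.0089, c) reject H₀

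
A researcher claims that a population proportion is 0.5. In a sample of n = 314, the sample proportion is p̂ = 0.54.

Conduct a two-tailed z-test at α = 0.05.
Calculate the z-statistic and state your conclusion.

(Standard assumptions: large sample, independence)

H₀: p = 0.5, H₁: p ≠ 0.5
Standard error: SE = √(p₀(1-p₀)/n) = √(0.5×0.5/314) = 0.028217
z-statistic: z = (p̂ - p₀)/SE = (0.54 - 0.5)/0.028217 = 1.4176
Critical value: z_0.025 = ±1.960
p-value = 0.1563
Decision: fail to reject H₀ at α = 0.05

Answer: z = 1.4176, fail to reject H₀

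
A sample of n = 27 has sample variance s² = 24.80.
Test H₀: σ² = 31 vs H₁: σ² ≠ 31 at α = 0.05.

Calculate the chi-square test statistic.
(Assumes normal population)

df = n - 1 = 26
χ² = (n-1)s²/σ₀² = 26×24.80/31 = 20.8000
Critical values: χ²_{0.975,26} = 13.844, χ²_{0.025,26} = 41.923
Rejection region: χ² < 13.844 or χ² > 41.923
Decision: fail to reject H₀

Answer: χ² = 20.8000, fail to reject H₀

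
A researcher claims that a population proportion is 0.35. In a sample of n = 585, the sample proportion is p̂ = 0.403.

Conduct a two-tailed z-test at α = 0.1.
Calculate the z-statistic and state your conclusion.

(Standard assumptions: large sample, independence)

Answer: z = 2.6876, reject H₀

Derivation:
H₀: p = 0.35, H₁: p ≠ 0.35
Standard error: SE = √(p₀(1-p₀)/n) = √(0.35×0.65/585) = 0.019720
z-statistic: z = (p̂ - p₀)/SE = (0.403 - 0.35)/0.019720 = 2.6876
Critical value: z_0.05 = ±1.645
p-value = 0.0072
Decision: reject H₀ at α = 0.1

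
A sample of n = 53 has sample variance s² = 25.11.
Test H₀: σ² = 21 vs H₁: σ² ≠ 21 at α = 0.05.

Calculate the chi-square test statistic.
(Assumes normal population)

df = n - 1 = 52
χ² = (n-1)s²/σ₀² = 52×25.11/21 = 62.1771
Critical values: χ²_{0.975,52} = 33.968, χ²_{0.025,52} = 73.810
Rejection region: χ² < 33.968 or χ² > 73.810
Decision: fail to reject H₀

Answer: χ² = 62.1771, fail to reject H₀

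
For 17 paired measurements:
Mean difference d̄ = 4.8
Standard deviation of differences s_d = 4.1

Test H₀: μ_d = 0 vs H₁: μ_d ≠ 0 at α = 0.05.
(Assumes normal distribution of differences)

df = n - 1 = 16
SE = s_d/√n = 4.1/√17 = 0.9944
t = d̄/SE = 4.8/0.9944 = 4.8270
Critical value: t_{0.025,16} = ±2.120
p-value ≈ 0.0002
Decision: reject H₀

Answer: t = 4.8270, reject H₀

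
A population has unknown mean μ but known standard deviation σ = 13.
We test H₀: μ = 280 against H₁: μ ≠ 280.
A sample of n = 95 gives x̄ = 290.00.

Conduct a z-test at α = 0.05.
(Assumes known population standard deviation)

Answer: z = 7.4974, reject H₀

Derivation:
Standard error: SE = σ/√n = 13/√95 = 1.3338
z-statistic: z = (x̄ - μ₀)/SE = (290.00 - 280)/1.3338 = 7.4974
Critical value: ±1.960
p-value < 0.0001
Decision: reject H₀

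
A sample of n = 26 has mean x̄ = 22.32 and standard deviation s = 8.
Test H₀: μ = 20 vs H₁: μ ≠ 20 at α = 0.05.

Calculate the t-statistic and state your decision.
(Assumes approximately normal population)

Answer: t = 1.4787, fail to reject H₀

Derivation:
df = n - 1 = 25
SE = s/√n = 8/√26 = 1.5689
t = (x̄ - μ₀)/SE = (22.32 - 20)/1.5689 = 1.4787
Critical value: t_{0.025,25} = ±2.060
p-value ≈ 0.1517
Decision: fail to reject H₀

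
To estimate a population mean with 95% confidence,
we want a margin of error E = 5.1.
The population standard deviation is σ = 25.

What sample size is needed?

z_0.025 = 1.960
n = (z×σ/E)² = (1.960×25/5.1)²
n = 92.3106
Round up: n = 93

Answer: n = 93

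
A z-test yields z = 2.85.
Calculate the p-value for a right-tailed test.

Answer: p-value ≈ 0.0022

Derivation:
For z = 2.85:
p = P(Z > 2.85) = 1 - Φ(2.85) = 0.0022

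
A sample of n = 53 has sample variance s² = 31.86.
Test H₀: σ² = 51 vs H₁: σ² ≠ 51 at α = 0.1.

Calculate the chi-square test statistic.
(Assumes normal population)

Answer: χ² = 32.4847, reject H₀

Derivation:
df = n - 1 = 52
χ² = (n-1)s²/σ₀² = 52×31.86/51 = 32.4847
Critical values: χ²_{0.95,52} = 36.437, χ²_{0.05,52} = 69.832
Rejection region: χ² < 36.437 or χ² > 69.832
Decision: reject H₀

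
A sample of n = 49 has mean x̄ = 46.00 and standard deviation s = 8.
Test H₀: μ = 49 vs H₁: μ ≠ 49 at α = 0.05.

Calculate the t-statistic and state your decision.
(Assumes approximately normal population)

df = n - 1 = 48
SE = s/√n = 8/√49 = 1.1429
t = (x̄ - μ₀)/SE = (46.00 - 49)/1.1429 = -2.6249
Critical value: t_{0.025,48} = ±2.011
p-value ≈ 0.0116
Decision: reject H₀

Answer: t = -2.6249, reject H₀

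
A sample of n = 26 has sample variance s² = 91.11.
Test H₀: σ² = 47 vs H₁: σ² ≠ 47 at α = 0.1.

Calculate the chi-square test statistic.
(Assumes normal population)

df = n - 1 = 25
χ² = (n-1)s²/σ₀² = 25×91.11/47 = 48.4628
Critical values: χ²_{0.95,25} = 14.611, χ²_{0.05,25} = 37.652
Rejection region: χ² < 14.611 or χ² > 37.652
Decision: reject H₀

Answer: χ² = 48.4628, reject H₀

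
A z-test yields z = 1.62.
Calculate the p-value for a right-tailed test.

Answer: p-value ≈ 0.0526

Derivation:
For z = 1.62:
p = P(Z > 1.62) = 1 - Φ(1.62) = 0.0526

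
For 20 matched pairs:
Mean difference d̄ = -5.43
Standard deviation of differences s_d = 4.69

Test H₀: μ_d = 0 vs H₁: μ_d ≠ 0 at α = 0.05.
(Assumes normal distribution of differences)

df = n - 1 = 19
SE = s_d/√n = 4.69/√20 = 1.0487
t = d̄/SE = -5.43/1.0487 = -5.1778
Critical value: t_{0.025,19} = ±2.093
p-value ≈ 0.0001
Decision: reject H₀

Answer: t = -5.1778, reject H₀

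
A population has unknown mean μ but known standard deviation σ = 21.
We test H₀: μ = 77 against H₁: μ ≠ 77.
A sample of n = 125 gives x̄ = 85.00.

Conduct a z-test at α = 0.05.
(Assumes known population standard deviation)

Answer: z = 4.2592, reject H₀

Derivation:
Standard error: SE = σ/√n = 21/√125 = 1.8783
z-statistic: z = (x̄ - μ₀)/SE = (85.00 - 77)/1.8783 = 4.2592
Critical value: ±1.960
p-value < 0.0001
Decision: reject H₀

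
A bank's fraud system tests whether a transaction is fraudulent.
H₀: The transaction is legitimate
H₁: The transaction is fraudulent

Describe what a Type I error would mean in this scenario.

Type I error (α): Rejecting H₀ when H₀ is true
Type II error (β): Failing to reject H₀ when H₁ is true

Answer: Blocking a legitimate transaction as fraud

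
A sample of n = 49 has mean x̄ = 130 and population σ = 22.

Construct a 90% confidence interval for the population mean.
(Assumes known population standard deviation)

Confidence level: 90%, α = 0.1
z_0.05 = 1.645
SE = σ/√n = 22/√49 = 3.1429
Margin of error = 1.645 × 3.1429 = 5.1701
CI: x̄ ± margin = 130 ± 5.1701
CI: (124.8299, 135.1701)

Answer: (124.8299, 135.1701)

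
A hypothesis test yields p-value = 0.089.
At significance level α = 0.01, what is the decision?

Answer: fail to reject H₀

Derivation:
Compare p-value to α:
0.089 ≥ 0.01
Decision: fail to reject H₀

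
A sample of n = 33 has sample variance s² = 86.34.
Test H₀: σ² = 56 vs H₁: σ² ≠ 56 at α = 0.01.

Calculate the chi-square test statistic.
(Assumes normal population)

df = n - 1 = 32
χ² = (n-1)s²/σ₀² = 32×86.34/56 = 49.3371
Critical values: χ²_{0.995,32} = 15.134, χ²_{0.005,32} = 56.328
Rejection region: χ² < 15.134 or χ² > 56.328
Decision: fail to reject H₀

Answer: χ² = 49.3371, fail to reject H₀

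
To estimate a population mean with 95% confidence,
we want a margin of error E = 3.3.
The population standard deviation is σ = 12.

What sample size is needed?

Answer: n = 51

Derivation:
z_0.025 = 1.960
n = (z×σ/E)² = (1.960×12/3.3)²
n = 50.7980
Round up: n = 51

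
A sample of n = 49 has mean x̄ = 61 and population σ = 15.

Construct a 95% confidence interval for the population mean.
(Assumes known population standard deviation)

Confidence level: 95%, α = 0.05
z_0.025 = 1.960
SE = σ/√n = 15/√49 = 2.1429
Margin of error = 1.960 × 2.1429 = 4.2001
CI: x̄ ± margin = 61 ± 4.2001
CI: (56.7999, 65.2001)

Answer: (56.7999, 65.2001)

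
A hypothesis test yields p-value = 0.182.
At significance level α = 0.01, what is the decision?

Compare p-value to α:
0.182 ≥ 0.01
Decision: fail to reject H₀

Answer: fail to reject H₀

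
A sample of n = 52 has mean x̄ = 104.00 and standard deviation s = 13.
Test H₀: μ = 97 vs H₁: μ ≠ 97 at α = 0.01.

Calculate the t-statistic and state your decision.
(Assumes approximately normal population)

Answer: t = 3.8828, reject H₀

Derivation:
df = n - 1 = 51
SE = s/√n = 13/√52 = 1.8028
t = (x̄ - μ₀)/SE = (104.00 - 97)/1.8028 = 3.8828
Critical value: t_{0.005,51} = ±2.676
p-value ≈ 0.0003
Decision: reject H₀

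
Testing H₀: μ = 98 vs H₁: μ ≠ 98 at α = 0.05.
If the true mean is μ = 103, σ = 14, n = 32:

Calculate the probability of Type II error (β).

SE = σ/√n = 14/√32 = 2.4749
Critical values: μ₀ ± z_0.025×SE = 98 ± 1.960×2.4749
Acceptance region: (93.1492, 102.8508)
Under H₁ (μ = 103): z_high = (102.8508 - 103)/2.4749 = -0.0603, z_low = (93.1492 - 103)/2.4749 = -3.9803
β = P(not reject | H₁) = Φ(-0.0603) - Φ(-3.9803) ≈ 0.4759

Answer: β ≈ 0.4759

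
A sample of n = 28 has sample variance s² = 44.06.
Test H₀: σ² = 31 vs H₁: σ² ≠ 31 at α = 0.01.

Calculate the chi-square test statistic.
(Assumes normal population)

Answer: χ² = 38.3748, fail to reject H₀

Derivation:
df = n - 1 = 27
χ² = (n-1)s²/σ₀² = 27×44.06/31 = 38.3748
Critical values: χ²_{0.995,27} = 11.808, χ²_{0.005,27} = 49.645
Rejection region: χ² < 11.808 or χ² > 49.645
Decision: fail to reject H₀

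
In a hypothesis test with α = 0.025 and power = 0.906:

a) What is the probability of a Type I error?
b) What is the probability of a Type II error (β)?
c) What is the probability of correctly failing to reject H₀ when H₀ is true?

Answer: a) 0.025, b) 0.094, c) 0.975

Derivation:
a) Type I error probability = α = 0.025
b) Power = P(reject H₀ | H₁ true) = 1 - β = 0.906, so Type II error probability = β = 1 - Power = 0.094
c) P(fail to reject H₀ | H₀ true) = 1 - α = 0.975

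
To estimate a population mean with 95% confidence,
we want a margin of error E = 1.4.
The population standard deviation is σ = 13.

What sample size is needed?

z_0.025 = 1.960
n = (z×σ/E)² = (1.960×13/1.4)²
n = 331.2400
Round up: n = 332

Answer: n = 332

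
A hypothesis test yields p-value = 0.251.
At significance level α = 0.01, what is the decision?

Compare p-value to α:
0.251 ≥ 0.01
Decision: fail to reject H₀

Answer: fail to reject H₀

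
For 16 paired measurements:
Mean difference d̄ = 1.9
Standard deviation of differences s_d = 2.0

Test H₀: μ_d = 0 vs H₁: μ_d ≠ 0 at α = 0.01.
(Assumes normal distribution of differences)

Answer: t = 3.8000, reject H₀

Derivation:
df = n - 1 = 15
SE = s_d/√n = 2.0/√16 = 0.5000
t = d̄/SE = 1.9/0.5000 = 3.8000
Critical value: t_{0.005,15} = ±2.947
p-value ≈ 0.0017
Decision: reject H₀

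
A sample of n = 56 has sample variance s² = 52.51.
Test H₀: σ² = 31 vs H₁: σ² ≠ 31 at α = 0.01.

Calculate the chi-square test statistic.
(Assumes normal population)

Answer: χ² = 93.1629, reject H₀

Derivation:
df = n - 1 = 55
χ² = (n-1)s²/σ₀² = 55×52.51/31 = 93.1629
Critical values: χ²_{0.995,55} = 31.735, χ²_{0.005,55} = 85.749
Rejection region: χ² < 31.735 or χ² > 85.749
Decision: reject H₀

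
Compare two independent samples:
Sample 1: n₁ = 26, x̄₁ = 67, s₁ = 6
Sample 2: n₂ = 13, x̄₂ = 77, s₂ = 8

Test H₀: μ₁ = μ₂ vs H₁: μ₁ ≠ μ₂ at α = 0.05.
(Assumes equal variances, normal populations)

Pooled variance: s²_p = [25×6² + 12×8²]/(37) = 45.0811
s_p = 6.7142
SE = s_p×√(1/n₁ + 1/n₂) = 6.7142×√(1/26 + 1/13) = 2.2807
t = (x̄₁ - x̄₂)/SE = (67 - 77)/2.2807 = -4.3846
df = 37, t-critical = ±2.026
Decision: reject H₀

Answer: t = -4.3846, reject H₀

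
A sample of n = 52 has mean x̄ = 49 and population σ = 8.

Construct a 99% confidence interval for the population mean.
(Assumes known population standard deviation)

Answer: (46.1422, 51.8578)

Derivation:
Confidence level: 99%, α = 0.01
z_0.005 = 2.576
SE = σ/√n = 8/√52 = 1.1094
Margin of error = 2.576 × 1.1094 = 2.8578
CI: x̄ ± margin = 49 ± 2.8578
CI: (46.1422, 51.8578)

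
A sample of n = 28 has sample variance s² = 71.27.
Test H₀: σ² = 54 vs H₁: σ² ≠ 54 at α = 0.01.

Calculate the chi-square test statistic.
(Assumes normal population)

Answer: χ² = 35.6350, fail to reject H₀

Derivation:
df = n - 1 = 27
χ² = (n-1)s²/σ₀² = 27×71.27/54 = 35.6350
Critical values: χ²_{0.995,27} = 11.808, χ²_{0.005,27} = 49.645
Rejection region: χ² < 11.808 or χ² > 49.645
Decision: fail to reject H₀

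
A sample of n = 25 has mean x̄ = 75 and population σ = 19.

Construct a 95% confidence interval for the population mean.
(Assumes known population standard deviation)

Answer: (67.5520, 82.4480)

Derivation:
Confidence level: 95%, α = 0.05
z_0.025 = 1.960
SE = σ/√n = 19/√25 = 3.8000
Margin of error = 1.960 × 3.8000 = 7.4480
CI: x̄ ± margin = 75 ± 7.4480
CI: (67.5520, 82.4480)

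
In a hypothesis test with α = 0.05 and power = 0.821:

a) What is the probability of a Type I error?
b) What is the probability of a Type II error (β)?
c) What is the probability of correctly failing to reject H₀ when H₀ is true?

a) Type I error probability = α = 0.05
b) Power = P(reject H₀ | H₁ true) = 1 - β = 0.821, so Type II error probability = β = 1 - Power = 0.179
c) P(fail to reject H₀ | H₀ true) = 1 - α = 0.95

Answer: a) 0.05, b) 0.179, c) 0.95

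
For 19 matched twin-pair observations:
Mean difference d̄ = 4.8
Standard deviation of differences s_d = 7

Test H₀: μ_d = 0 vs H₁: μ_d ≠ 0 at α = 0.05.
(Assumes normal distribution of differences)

Answer: t = 2.9890, reject H₀

Derivation:
df = n - 1 = 18
SE = s_d/√n = 7/√19 = 1.6059
t = d̄/SE = 4.8/1.6059 = 2.9890
Critical value: t_{0.025,18} = ±2.101
p-value ≈ 0.0079
Decision: reject H₀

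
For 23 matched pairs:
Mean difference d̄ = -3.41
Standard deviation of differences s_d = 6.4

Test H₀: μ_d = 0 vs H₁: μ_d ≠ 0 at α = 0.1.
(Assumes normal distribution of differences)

df = n - 1 = 22
SE = s_d/√n = 6.4/√23 = 1.3345
t = d̄/SE = -3.41/1.3345 = -2.5553
Critical value: t_{0.05,22} = ±1.717
p-value ≈ 0.0180
Decision: reject H₀

Answer: t = -2.5553, reject H₀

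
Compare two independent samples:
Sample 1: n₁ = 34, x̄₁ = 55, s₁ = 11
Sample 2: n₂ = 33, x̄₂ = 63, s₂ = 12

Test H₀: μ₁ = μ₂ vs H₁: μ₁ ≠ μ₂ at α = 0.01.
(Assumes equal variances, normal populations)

Answer: t = -2.8460, reject H₀

Derivation:
Pooled variance: s²_p = [33×11² + 32×12²]/(65) = 132.3231
s_p = 11.5032
SE = s_p×√(1/n₁ + 1/n₂) = 11.5032×√(1/34 + 1/33) = 2.8110
t = (x̄₁ - x̄₂)/SE = (55 - 63)/2.8110 = -2.8460
df = 65, t-critical = ±2.654
Decision: reject H₀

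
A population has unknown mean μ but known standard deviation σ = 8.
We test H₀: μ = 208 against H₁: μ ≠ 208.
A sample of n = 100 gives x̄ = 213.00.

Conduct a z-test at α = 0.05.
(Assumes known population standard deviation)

Answer: z = 6.2500, reject H₀

Derivation:
Standard error: SE = σ/√n = 8/√100 = 0.8000
z-statistic: z = (x̄ - μ₀)/SE = (213.00 - 208)/0.8000 = 6.2500
Critical value: ±1.960
p-value < 0.0001
Decision: reject H₀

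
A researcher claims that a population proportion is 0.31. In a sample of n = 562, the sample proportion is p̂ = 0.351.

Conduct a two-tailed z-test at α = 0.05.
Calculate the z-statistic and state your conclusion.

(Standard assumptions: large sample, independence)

Answer: z = 2.1016, reject H₀

Derivation:
H₀: p = 0.31, H₁: p ≠ 0.31
Standard error: SE = √(p₀(1-p₀)/n) = √(0.31×0.69/562) = 0.019509
z-statistic: z = (p̂ - p₀)/SE = (0.351 - 0.31)/0.019509 = 2.1016
Critical value: z_0.025 = ±1.960
p-value = 0.0356
Decision: reject H₀ at α = 0.05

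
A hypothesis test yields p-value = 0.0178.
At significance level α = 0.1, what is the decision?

Compare p-value to α:
0.0178 < 0.1
Decision: reject H₀

Answer: reject H₀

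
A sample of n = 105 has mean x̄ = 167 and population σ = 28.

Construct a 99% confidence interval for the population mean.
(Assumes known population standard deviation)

Confidence level: 99%, α = 0.01
z_0.005 = 2.576
SE = σ/√n = 28/√105 = 2.7325
Margin of error = 2.576 × 2.7325 = 7.0389
CI: x̄ ± margin = 167 ± 7.0389
CI: (159.9611, 174.0389)

Answer: (159.9611, 174.0389)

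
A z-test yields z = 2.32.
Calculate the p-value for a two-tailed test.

For z = 2.32:
p = 2×P(Z > |2.32|) = 2×(1 - Φ(2.32)) = 0.0203

Answer: p-value ≈ 0.0203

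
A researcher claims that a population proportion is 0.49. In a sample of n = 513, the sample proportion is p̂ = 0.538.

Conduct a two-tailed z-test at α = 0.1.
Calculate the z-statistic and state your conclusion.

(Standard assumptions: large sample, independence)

H₀: p = 0.49, H₁: p ≠ 0.49
Standard error: SE = √(p₀(1-p₀)/n) = √(0.49×0.51/513) = 0.022071
z-statistic: z = (p̂ - p₀)/SE = (0.538 - 0.49)/0.022071 = 2.1748
Critical value: z_0.05 = ±1.645
p-value = 0.0296
Decision: reject H₀ at α = 0.1

Answer: z = 2.1748, reject H₀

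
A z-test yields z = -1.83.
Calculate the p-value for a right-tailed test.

Answer: p-value ≈ 0.9664

Derivation:
For z = -1.83:
p = P(Z > -1.83) = 1 - Φ(-1.83) = 0.9664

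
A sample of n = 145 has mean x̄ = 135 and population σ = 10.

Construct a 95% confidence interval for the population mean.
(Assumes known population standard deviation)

Answer: (133.3722, 136.6278)

Derivation:
Confidence level: 95%, α = 0.05
z_0.025 = 1.960
SE = σ/√n = 10/√145 = 0.8305
Margin of error = 1.960 × 0.8305 = 1.6278
CI: x̄ ± margin = 135 ± 1.6278
CI: (133.3722, 136.6278)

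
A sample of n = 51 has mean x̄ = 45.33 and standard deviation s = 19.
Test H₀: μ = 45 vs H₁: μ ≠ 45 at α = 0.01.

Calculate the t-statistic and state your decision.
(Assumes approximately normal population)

df = n - 1 = 50
SE = s/√n = 19/√51 = 2.6605
t = (x̄ - μ₀)/SE = (45.33 - 45)/2.6605 = 0.1240
Critical value: t_{0.005,50} = ±2.678
p-value ≈ 0.9018
Decision: fail to reject H₀

Answer: t = 0.1240, fail to reject H₀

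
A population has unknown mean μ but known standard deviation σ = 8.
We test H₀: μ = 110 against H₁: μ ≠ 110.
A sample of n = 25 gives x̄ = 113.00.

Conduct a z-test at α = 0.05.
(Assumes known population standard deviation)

Standard error: SE = σ/√n = 8/√25 = 1.6000
z-statistic: z = (x̄ - μ₀)/SE = (113.00 - 110)/1.6000 = 1.8750
Critical value: ±1.960
p-value = 0.0608
Decision: fail to reject H₀

Answer: z = 1.8750, fail to reject H₀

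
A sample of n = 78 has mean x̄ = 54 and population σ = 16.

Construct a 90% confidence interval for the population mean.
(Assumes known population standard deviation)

Confidence level: 90%, α = 0.1
z_0.05 = 1.645
SE = σ/√n = 16/√78 = 1.8116
Margin of error = 1.645 × 1.8116 = 2.9801
CI: x̄ ± margin = 54 ± 2.9801
CI: (51.0199, 56.9801)

Answer: (51.0199, 56.9801)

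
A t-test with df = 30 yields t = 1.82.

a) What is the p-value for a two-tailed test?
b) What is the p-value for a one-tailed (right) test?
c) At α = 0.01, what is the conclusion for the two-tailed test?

Using t-distribution with df = 30:
a) Two-tailed: p = 2×P(T > 1.82) = 0.0788
b) One-tailed: p = P(T > 1.82) = 0.0394
c) 0.0788 ≥ 0.01, fail to reject H₀

Answer: a) 0.0788, b) 0.0394, c) fail to reject H₀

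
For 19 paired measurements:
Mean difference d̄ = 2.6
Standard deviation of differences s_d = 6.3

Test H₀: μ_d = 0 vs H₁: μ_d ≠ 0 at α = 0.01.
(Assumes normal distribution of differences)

Answer: t = 1.7989, fail to reject H₀

Derivation:
df = n - 1 = 18
SE = s_d/√n = 6.3/√19 = 1.4453
t = d̄/SE = 2.6/1.4453 = 1.7989
Critical value: t_{0.005,18} = ±2.878
p-value ≈ 0.0888
Decision: fail to reject H₀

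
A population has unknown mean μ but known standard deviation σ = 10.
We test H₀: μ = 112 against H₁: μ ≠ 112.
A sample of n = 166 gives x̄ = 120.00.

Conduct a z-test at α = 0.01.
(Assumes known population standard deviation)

Standard error: SE = σ/√n = 10/√166 = 0.7762
z-statistic: z = (x̄ - μ₀)/SE = (120.00 - 112)/0.7762 = 10.3066
Critical value: ±2.576
p-value < 0.0001
Decision: reject H₀

Answer: z = 10.3066, reject H₀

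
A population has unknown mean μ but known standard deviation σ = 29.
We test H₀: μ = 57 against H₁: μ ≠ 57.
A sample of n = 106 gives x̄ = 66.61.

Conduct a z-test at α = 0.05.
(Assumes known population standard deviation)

Standard error: SE = σ/√n = 29/√106 = 2.8167
z-statistic: z = (x̄ - μ₀)/SE = (66.61 - 57)/2.8167 = 3.4118
Critical value: ±1.960
p-value = 0.0006
Decision: reject H₀

Answer: z = 3.4118, reject H₀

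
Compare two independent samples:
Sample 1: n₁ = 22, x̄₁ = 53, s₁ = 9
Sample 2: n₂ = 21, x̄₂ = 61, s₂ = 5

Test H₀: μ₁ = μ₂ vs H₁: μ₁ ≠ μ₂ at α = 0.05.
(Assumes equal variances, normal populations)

Pooled variance: s²_p = [21×9² + 20×5²]/(41) = 53.6829
s_p = 7.3269
SE = s_p×√(1/n₁ + 1/n₂) = 7.3269×√(1/22 + 1/21) = 2.2353
t = (x̄₁ - x̄₂)/SE = (53 - 61)/2.2353 = -3.5789
df = 41, t-critical = ±2.020
Decision: reject H₀

Answer: t = -3.5789, reject H₀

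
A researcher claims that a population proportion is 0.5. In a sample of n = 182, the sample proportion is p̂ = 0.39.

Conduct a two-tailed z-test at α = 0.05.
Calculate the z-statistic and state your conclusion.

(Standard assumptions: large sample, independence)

Answer: z = -2.9680, reject H₀

Derivation:
H₀: p = 0.5, H₁: p ≠ 0.5
Standard error: SE = √(p₀(1-p₀)/n) = √(0.5×0.5/182) = 0.037062
z-statistic: z = (p̂ - p₀)/SE = (0.39 - 0.5)/0.037062 = -2.9680
Critical value: z_0.025 = ±1.960
p-value = 0.0030
Decision: reject H₀ at α = 0.05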